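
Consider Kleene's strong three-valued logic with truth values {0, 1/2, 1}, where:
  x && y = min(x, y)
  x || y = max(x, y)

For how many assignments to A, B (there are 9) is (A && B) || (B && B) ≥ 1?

3

A = 0, B = 0 ↦ 0  <
A = 0, B = 1/2 ↦ 1/2  <
A = 0, B = 1 ↦ 1  ≥
A = 1/2, B = 0 ↦ 0  <
A = 1/2, B = 1/2 ↦ 1/2  <
A = 1/2, B = 1 ↦ 1  ≥
A = 1, B = 0 ↦ 0  <
A = 1, B = 1/2 ↦ 1/2  <
A = 1, B = 1 ↦ 1  ≥
So 3 of the 9 assignments meet the threshold.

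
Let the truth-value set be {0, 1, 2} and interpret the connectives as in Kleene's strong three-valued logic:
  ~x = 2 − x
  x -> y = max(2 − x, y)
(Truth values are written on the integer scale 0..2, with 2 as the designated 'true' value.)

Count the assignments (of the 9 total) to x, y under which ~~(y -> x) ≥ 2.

x = 0, y = 0 ↦ 2  ≥
x = 0, y = 1 ↦ 1  <
x = 0, y = 2 ↦ 0  <
x = 1, y = 0 ↦ 2  ≥
x = 1, y = 1 ↦ 1  <
x = 1, y = 2 ↦ 1  <
x = 2, y = 0 ↦ 2  ≥
x = 2, y = 1 ↦ 2  ≥
x = 2, y = 2 ↦ 2  ≥
So 5 of the 9 assignments meet the threshold.

5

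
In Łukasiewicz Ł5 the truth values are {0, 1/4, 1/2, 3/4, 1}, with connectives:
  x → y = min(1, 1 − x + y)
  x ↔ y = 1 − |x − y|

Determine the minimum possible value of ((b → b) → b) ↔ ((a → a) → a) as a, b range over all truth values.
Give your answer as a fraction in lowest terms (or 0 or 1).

0

Take a = 0, b = 1:
b → b = 1 → 1 = 1
(b → b) → b = 1 → 1 = 1
a → a = 0 → 0 = 1
(a → a) → a = 1 → 0 = 0
((b → b) → b) ↔ ((a → a) → a) = 1 ↔ 0 = 0
No assignment yields a value below 0, so this is the minimum.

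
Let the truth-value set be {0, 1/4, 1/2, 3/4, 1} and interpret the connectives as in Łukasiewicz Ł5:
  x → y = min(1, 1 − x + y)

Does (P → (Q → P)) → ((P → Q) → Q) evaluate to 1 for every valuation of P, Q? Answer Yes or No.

Counterexample: take P = 0, Q = 0.
Q → P = 0 → 0 = 1
P → (Q → P) = 0 → 1 = 1
P → Q = 0 → 0 = 1
(P → Q) → Q = 1 → 0 = 0
(P → (Q → P)) → ((P → Q) → Q) = 1 → 0 = 0
This gives 0 ≠ 1.

No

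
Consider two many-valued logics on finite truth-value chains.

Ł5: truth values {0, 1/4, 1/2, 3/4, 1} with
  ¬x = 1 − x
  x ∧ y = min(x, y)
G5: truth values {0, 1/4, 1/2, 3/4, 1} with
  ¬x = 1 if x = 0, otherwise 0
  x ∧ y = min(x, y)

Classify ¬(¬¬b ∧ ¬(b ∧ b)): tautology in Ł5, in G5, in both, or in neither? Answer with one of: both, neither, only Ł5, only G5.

In Ł5: at b = 1/4 the value is 3/4 — not a tautology.
In G5: every assignment gives 1 — tautology.

only G5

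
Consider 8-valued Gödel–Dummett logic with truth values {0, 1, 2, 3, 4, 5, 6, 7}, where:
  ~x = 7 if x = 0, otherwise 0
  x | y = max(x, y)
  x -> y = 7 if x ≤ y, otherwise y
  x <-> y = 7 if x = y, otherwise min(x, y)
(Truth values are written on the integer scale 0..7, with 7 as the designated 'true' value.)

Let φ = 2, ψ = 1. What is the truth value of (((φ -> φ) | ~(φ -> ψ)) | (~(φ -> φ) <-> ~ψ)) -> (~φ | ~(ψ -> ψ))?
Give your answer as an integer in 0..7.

0

φ -> φ = 2 -> 2 = 7
φ -> ψ = 2 -> 1 = 1
~(φ -> ψ) = ~1 = 0
(φ -> φ) | ~(φ -> ψ) = 7 | 0 = 7
φ -> φ = 2 -> 2 = 7
~(φ -> φ) = ~7 = 0
~ψ = ~1 = 0
~(φ -> φ) <-> ~ψ = 0 <-> 0 = 7
((φ -> φ) | ~(φ -> ψ)) | (~(φ -> φ) <-> ~ψ) = 7 | 7 = 7
~φ = ~2 = 0
ψ -> ψ = 1 -> 1 = 7
~(ψ -> ψ) = ~7 = 0
~φ | ~(ψ -> ψ) = 0 | 0 = 0
(((φ -> φ) | ~(φ -> ψ)) | (~(φ -> φ) <-> ~ψ)) -> (~φ | ~(ψ -> ψ)) = 7 -> 0 = 0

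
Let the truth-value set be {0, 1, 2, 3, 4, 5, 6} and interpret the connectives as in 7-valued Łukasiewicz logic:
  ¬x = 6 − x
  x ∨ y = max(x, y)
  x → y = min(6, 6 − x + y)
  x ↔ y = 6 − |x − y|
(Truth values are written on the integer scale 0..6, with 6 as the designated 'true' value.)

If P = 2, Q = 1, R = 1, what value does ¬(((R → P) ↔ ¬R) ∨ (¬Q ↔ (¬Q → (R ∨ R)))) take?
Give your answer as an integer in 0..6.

1

R → P = 1 → 2 = 6
¬R = ¬1 = 5
(R → P) ↔ ¬R = 6 ↔ 5 = 5
¬Q = ¬1 = 5
¬Q = ¬1 = 5
R ∨ R = 1 ∨ 1 = 1
¬Q → (R ∨ R) = 5 → 1 = 2
¬Q ↔ (¬Q → (R ∨ R)) = 5 ↔ 2 = 3
((R → P) ↔ ¬R) ∨ (¬Q ↔ (¬Q → (R ∨ R))) = 5 ∨ 3 = 5
¬(((R → P) ↔ ¬R) ∨ (¬Q ↔ (¬Q → (R ∨ R)))) = ¬5 = 1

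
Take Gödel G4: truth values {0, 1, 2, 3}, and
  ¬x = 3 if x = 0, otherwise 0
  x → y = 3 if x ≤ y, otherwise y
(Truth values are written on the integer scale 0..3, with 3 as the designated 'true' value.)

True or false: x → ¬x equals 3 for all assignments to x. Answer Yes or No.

No

Counterexample: take x = 1.
¬x = ¬1 = 0
x → ¬x = 1 → 0 = 0
This gives 0 ≠ 3.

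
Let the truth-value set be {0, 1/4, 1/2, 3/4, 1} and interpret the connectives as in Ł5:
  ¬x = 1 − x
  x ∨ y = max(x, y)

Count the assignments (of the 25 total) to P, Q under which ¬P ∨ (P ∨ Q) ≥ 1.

13

value 1: 13 assignments (counts)
value 3/4: 9 assignments
value 1/2: 3 assignments
So 13 of the 25 assignments meet the threshold.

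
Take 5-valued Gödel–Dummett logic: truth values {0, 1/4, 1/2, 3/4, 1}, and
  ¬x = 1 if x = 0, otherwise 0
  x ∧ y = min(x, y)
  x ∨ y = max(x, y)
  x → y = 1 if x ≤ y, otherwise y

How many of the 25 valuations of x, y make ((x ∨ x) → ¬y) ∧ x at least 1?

1

value 1: 1 assignment (counts)
value 3/4: 1 assignment
value 1/2: 1 assignment
value 1/4: 1 assignment
value 0: 21 assignments
So 1 of the 25 assignments meets the threshold.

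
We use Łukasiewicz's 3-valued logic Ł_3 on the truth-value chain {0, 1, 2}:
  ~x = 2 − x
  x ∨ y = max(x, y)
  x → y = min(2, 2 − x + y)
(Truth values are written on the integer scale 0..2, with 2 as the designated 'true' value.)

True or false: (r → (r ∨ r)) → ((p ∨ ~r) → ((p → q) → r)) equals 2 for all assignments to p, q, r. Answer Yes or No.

Counterexample: take p = 0, q = 0, r = 0.
r ∨ r = 0 ∨ 0 = 0
r → (r ∨ r) = 0 → 0 = 2
~r = ~0 = 2
p ∨ ~r = 0 ∨ 2 = 2
p → q = 0 → 0 = 2
(p → q) → r = 2 → 0 = 0
(p ∨ ~r) → ((p → q) → r) = 2 → 0 = 0
(r → (r ∨ r)) → ((p ∨ ~r) → ((p → q) → r)) = 2 → 0 = 0
This gives 0 ≠ 2.

No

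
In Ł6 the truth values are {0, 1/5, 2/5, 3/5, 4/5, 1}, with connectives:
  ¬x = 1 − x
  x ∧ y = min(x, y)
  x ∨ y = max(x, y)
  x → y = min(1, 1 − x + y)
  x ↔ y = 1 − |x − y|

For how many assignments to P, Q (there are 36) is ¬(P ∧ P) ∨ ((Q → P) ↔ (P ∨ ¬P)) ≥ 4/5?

value 1: 16 assignments (counts)
value 4/5: 13 assignments (counts)
value 3/5: 7 assignments
So 29 of the 36 assignments meet the threshold.

29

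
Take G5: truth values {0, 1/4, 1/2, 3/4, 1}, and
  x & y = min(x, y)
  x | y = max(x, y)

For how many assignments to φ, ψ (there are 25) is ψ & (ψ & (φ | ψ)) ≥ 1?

5

value 1: 5 assignments (counts)
value 3/4: 5 assignments
value 1/2: 5 assignments
value 1/4: 5 assignments
value 0: 5 assignments
So 5 of the 25 assignments meet the threshold.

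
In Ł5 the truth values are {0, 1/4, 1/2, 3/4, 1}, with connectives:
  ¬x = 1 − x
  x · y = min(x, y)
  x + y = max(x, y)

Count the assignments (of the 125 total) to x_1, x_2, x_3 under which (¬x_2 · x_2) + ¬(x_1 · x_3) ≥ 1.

value 1: 45 assignments (counts)
value 3/4: 35 assignments
value 1/2: 29 assignments
value 1/4: 14 assignments
value 0: 2 assignments
So 45 of the 125 assignments meet the threshold.

45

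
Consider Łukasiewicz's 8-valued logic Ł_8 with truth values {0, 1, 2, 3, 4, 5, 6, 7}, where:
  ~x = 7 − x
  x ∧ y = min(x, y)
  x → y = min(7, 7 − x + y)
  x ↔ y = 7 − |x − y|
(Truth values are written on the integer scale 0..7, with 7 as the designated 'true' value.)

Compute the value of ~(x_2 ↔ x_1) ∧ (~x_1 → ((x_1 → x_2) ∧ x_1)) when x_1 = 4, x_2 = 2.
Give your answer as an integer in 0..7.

x_2 ↔ x_1 = 2 ↔ 4 = 5
~(x_2 ↔ x_1) = ~5 = 2
~x_1 = ~4 = 3
x_1 → x_2 = 4 → 2 = 5
(x_1 → x_2) ∧ x_1 = 5 ∧ 4 = 4
~x_1 → ((x_1 → x_2) ∧ x_1) = 3 → 4 = 7
~(x_2 ↔ x_1) ∧ (~x_1 → ((x_1 → x_2) ∧ x_1)) = 2 ∧ 7 = 2

2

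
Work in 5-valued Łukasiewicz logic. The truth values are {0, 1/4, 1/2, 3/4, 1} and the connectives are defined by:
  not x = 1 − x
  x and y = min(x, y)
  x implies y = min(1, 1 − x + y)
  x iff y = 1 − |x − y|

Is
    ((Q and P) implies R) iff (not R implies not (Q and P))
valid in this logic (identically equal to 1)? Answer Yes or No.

Yes

At P = 1/2, Q = 3/4, R = 1/2, for instance:
Q and P = 3/4 and 1/2 = 1/2
(Q and P) implies R = 1/2 implies 1/2 = 1
not R = not 1/2 = 1/2
not (Q and P) = not 1/2 = 1/2
not R implies not (Q and P) = 1/2 implies 1/2 = 1
((Q and P) implies R) iff (not R implies not (Q and P)) = 1 iff 1 = 1
and checking the remaining 124 assignments likewise gives ≥ 1 in every case.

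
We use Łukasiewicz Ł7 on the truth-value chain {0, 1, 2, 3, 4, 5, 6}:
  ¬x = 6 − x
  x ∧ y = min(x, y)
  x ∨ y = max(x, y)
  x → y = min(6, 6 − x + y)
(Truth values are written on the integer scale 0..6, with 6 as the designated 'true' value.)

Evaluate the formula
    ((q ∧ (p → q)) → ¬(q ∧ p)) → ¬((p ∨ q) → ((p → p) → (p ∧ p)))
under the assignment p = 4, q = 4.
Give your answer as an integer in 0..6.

p → q = 4 → 4 = 6
q ∧ (p → q) = 4 ∧ 6 = 4
q ∧ p = 4 ∧ 4 = 4
¬(q ∧ p) = ¬4 = 2
(q ∧ (p → q)) → ¬(q ∧ p) = 4 → 2 = 4
p ∨ q = 4 ∨ 4 = 4
p → p = 4 → 4 = 6
p ∧ p = 4 ∧ 4 = 4
(p → p) → (p ∧ p) = 6 → 4 = 4
(p ∨ q) → ((p → p) → (p ∧ p)) = 4 → 4 = 6
¬((p ∨ q) → ((p → p) → (p ∧ p))) = ¬6 = 0
((q ∧ (p → q)) → ¬(q ∧ p)) → ¬((p ∨ q) → ((p → p) → (p ∧ p))) = 4 → 0 = 2

2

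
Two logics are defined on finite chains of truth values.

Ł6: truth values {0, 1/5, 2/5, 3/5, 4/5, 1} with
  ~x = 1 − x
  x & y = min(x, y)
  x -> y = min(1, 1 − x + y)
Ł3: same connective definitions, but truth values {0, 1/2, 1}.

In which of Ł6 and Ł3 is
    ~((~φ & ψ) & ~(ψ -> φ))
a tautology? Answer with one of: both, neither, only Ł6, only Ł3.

neither

In Ł6: at φ = 0, ψ = 1/5 the value is 4/5 — not a tautology.
In Ł3: at φ = 0, ψ = 1/2 the value is 1/2 — not a tautology.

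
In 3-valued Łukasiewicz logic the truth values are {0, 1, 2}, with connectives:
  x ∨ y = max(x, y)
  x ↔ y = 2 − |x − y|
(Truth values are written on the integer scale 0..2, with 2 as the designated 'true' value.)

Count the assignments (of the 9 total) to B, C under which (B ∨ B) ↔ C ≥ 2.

3

B = 0, C = 0 ↦ 2  ≥
B = 0, C = 1 ↦ 1  <
B = 0, C = 2 ↦ 0  <
B = 1, C = 0 ↦ 1  <
B = 1, C = 1 ↦ 2  ≥
B = 1, C = 2 ↦ 1  <
B = 2, C = 0 ↦ 0  <
B = 2, C = 1 ↦ 1  <
B = 2, C = 2 ↦ 2  ≥
So 3 of the 9 assignments meet the threshold.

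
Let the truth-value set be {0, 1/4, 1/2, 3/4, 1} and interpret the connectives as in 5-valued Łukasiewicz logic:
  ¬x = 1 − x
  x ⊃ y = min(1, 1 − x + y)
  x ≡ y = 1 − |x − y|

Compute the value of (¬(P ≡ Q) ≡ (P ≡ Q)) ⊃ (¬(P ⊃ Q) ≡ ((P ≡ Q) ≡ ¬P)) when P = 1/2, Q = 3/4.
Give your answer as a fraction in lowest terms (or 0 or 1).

3/4

P ≡ Q = 1/2 ≡ 3/4 = 3/4
¬(P ≡ Q) = ¬3/4 = 1/4
P ≡ Q = 1/2 ≡ 3/4 = 3/4
¬(P ≡ Q) ≡ (P ≡ Q) = 1/4 ≡ 3/4 = 1/2
P ⊃ Q = 1/2 ⊃ 3/4 = 1
¬(P ⊃ Q) = ¬1 = 0
P ≡ Q = 1/2 ≡ 3/4 = 3/4
¬P = ¬1/2 = 1/2
(P ≡ Q) ≡ ¬P = 3/4 ≡ 1/2 = 3/4
¬(P ⊃ Q) ≡ ((P ≡ Q) ≡ ¬P) = 0 ≡ 3/4 = 1/4
(¬(P ≡ Q) ≡ (P ≡ Q)) ⊃ (¬(P ⊃ Q) ≡ ((P ≡ Q) ≡ ¬P)) = 1/2 ⊃ 1/4 = 3/4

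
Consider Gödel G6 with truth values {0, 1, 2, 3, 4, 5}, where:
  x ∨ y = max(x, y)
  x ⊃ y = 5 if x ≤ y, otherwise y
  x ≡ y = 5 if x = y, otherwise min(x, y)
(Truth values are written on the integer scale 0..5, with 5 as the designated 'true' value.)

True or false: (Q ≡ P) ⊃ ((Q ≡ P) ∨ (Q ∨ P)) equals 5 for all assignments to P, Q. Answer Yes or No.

Yes

At P = 5, Q = 1, for instance:
Q ≡ P = 1 ≡ 5 = 1
Q ∨ P = 1 ∨ 5 = 5
(Q ≡ P) ∨ (Q ∨ P) = 1 ∨ 5 = 5
(Q ≡ P) ⊃ ((Q ≡ P) ∨ (Q ∨ P)) = 1 ⊃ 5 = 5
and checking the remaining 35 assignments likewise gives ≥ 5 in every case.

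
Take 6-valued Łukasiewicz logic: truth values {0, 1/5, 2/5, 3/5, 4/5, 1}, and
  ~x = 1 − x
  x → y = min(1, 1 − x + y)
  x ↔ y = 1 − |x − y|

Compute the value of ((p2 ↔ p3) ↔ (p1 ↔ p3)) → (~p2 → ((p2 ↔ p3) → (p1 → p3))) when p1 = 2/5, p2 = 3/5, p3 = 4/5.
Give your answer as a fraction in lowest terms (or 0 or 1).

1

p2 ↔ p3 = 3/5 ↔ 4/5 = 4/5
p1 ↔ p3 = 2/5 ↔ 4/5 = 3/5
(p2 ↔ p3) ↔ (p1 ↔ p3) = 4/5 ↔ 3/5 = 4/5
~p2 = ~3/5 = 2/5
p2 ↔ p3 = 3/5 ↔ 4/5 = 4/5
p1 → p3 = 2/5 → 4/5 = 1
(p2 ↔ p3) → (p1 → p3) = 4/5 → 1 = 1
~p2 → ((p2 ↔ p3) → (p1 → p3)) = 2/5 → 1 = 1
((p2 ↔ p3) ↔ (p1 ↔ p3)) → (~p2 → ((p2 ↔ p3) → (p1 → p3))) = 4/5 → 1 = 1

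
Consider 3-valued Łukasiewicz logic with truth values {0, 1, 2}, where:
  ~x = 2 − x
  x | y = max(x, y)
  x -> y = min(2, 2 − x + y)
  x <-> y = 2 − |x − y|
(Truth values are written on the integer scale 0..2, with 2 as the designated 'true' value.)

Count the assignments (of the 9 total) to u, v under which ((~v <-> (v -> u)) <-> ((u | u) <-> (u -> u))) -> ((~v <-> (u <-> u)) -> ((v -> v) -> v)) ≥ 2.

u = 0, v = 0 ↦ 2  ≥
u = 0, v = 1 ↦ 2  ≥
u = 0, v = 2 ↦ 2  ≥
u = 1, v = 0 ↦ 1  <
u = 1, v = 1 ↦ 2  ≥
u = 1, v = 2 ↦ 2  ≥
u = 2, v = 0 ↦ 0  <
u = 2, v = 1 ↦ 2  ≥
u = 2, v = 2 ↦ 2  ≥
So 7 of the 9 assignments meet the threshold.

7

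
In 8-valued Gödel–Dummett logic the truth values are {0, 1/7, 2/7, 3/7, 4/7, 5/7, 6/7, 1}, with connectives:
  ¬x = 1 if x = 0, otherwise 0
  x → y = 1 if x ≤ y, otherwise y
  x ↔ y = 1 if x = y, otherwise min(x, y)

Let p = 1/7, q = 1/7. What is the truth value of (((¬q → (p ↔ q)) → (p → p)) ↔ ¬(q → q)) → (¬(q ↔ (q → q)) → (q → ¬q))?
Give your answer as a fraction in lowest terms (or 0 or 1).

¬q = ¬1/7 = 0
p ↔ q = 1/7 ↔ 1/7 = 1
¬q → (p ↔ q) = 0 → 1 = 1
p → p = 1/7 → 1/7 = 1
(¬q → (p ↔ q)) → (p → p) = 1 → 1 = 1
q → q = 1/7 → 1/7 = 1
¬(q → q) = ¬1 = 0
((¬q → (p ↔ q)) → (p → p)) ↔ ¬(q → q) = 1 ↔ 0 = 0
q → q = 1/7 → 1/7 = 1
q ↔ (q → q) = 1/7 ↔ 1 = 1/7
¬(q ↔ (q → q)) = ¬1/7 = 0
¬q = ¬1/7 = 0
q → ¬q = 1/7 → 0 = 0
¬(q ↔ (q → q)) → (q → ¬q) = 0 → 0 = 1
(((¬q → (p ↔ q)) → (p → p)) ↔ ¬(q → q)) → (¬(q ↔ (q → q)) → (q → ¬q)) = 0 → 1 = 1

1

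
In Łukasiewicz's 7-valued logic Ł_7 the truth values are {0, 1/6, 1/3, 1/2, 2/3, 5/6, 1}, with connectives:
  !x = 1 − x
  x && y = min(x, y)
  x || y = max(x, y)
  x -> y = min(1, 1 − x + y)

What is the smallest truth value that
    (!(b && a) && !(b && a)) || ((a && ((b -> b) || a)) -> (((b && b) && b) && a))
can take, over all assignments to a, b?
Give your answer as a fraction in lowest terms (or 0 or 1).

Take a = 1, b = 1/2:
b && a = 1/2 && 1 = 1/2
!(b && a) = !1/2 = 1/2
b && a = 1/2 && 1 = 1/2
!(b && a) = !1/2 = 1/2
!(b && a) && !(b && a) = 1/2 && 1/2 = 1/2
b -> b = 1/2 -> 1/2 = 1
(b -> b) || a = 1 || 1 = 1
a && ((b -> b) || a) = 1 && 1 = 1
b && b = 1/2 && 1/2 = 1/2
(b && b) && b = 1/2 && 1/2 = 1/2
((b && b) && b) && a = 1/2 && 1 = 1/2
(a && ((b -> b) || a)) -> (((b && b) && b) && a) = 1 -> 1/2 = 1/2
(!(b && a) && !(b && a)) || ((a && ((b -> b) || a)) -> (((b && b) && b) && a)) = 1/2 || 1/2 = 1/2
No assignment yields a value below 1/2, so this is the minimum.

1/2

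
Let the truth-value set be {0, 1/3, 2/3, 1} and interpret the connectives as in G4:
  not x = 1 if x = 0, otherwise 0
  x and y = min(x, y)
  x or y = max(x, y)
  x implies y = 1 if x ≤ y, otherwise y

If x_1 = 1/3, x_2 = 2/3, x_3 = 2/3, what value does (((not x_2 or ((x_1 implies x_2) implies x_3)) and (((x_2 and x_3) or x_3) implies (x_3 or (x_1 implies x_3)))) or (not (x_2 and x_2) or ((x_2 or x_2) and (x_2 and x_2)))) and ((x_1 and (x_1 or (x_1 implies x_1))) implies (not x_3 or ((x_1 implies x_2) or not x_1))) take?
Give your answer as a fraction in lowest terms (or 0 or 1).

not x_2 = not 2/3 = 0
x_1 implies x_2 = 1/3 implies 2/3 = 1
(x_1 implies x_2) implies x_3 = 1 implies 2/3 = 2/3
not x_2 or ((x_1 implies x_2) implies x_3) = 0 or 2/3 = 2/3
x_2 and x_3 = 2/3 and 2/3 = 2/3
(x_2 and x_3) or x_3 = 2/3 or 2/3 = 2/3
x_1 implies x_3 = 1/3 implies 2/3 = 1
x_3 or (x_1 implies x_3) = 2/3 or 1 = 1
((x_2 and x_3) or x_3) implies (x_3 or (x_1 implies x_3)) = 2/3 implies 1 = 1
(not x_2 or ((x_1 implies x_2) implies x_3)) and (((x_2 and x_3) or x_3) implies (x_3 or (x_1 implies x_3))) = 2/3 and 1 = 2/3
x_2 and x_2 = 2/3 and 2/3 = 2/3
not (x_2 and x_2) = not 2/3 = 0
x_2 or x_2 = 2/3 or 2/3 = 2/3
x_2 and x_2 = 2/3 and 2/3 = 2/3
(x_2 or x_2) and (x_2 and x_2) = 2/3 and 2/3 = 2/3
not (x_2 and x_2) or ((x_2 or x_2) and (x_2 and x_2)) = 0 or 2/3 = 2/3
((not x_2 or ((x_1 implies x_2) implies x_3)) and (((x_2 and x_3) or x_3) implies (x_3 or (x_1 implies x_3)))) or (not (x_2 and x_2) or ((x_2 or x_2) and (x_2 and x_2))) = 2/3 or 2/3 = 2/3
x_1 implies x_1 = 1/3 implies 1/3 = 1
x_1 or (x_1 implies x_1) = 1/3 or 1 = 1
x_1 and (x_1 or (x_1 implies x_1)) = 1/3 and 1 = 1/3
not x_3 = not 2/3 = 0
x_1 implies x_2 = 1/3 implies 2/3 = 1
not x_1 = not 1/3 = 0
(x_1 implies x_2) or not x_1 = 1 or 0 = 1
not x_3 or ((x_1 implies x_2) or not x_1) = 0 or 1 = 1
(x_1 and (x_1 or (x_1 implies x_1))) implies (not x_3 or ((x_1 implies x_2) or not x_1)) = 1/3 implies 1 = 1
(((not x_2 or ((x_1 implies x_2) implies x_3)) and (((x_2 and x_3) or x_3) implies (x_3 or (x_1 implies x_3)))) or (not (x_2 and x_2) or ((x_2 or x_2) and (x_2 and x_2)))) and ((x_1 and (x_1 or (x_1 implies x_1))) implies (not x_3 or ((x_1 implies x_2) or not x_1))) = 2/3 and 1 = 2/3

2/3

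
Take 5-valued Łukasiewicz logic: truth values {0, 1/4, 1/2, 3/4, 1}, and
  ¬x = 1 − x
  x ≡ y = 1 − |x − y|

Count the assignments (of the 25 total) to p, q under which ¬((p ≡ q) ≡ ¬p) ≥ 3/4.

value 1: 2 assignments (counts)
value 3/4: 3 assignments (counts)
value 1/2: 6 assignments
value 1/4: 7 assignments
value 0: 7 assignments
So 5 of the 25 assignments meet the threshold.

5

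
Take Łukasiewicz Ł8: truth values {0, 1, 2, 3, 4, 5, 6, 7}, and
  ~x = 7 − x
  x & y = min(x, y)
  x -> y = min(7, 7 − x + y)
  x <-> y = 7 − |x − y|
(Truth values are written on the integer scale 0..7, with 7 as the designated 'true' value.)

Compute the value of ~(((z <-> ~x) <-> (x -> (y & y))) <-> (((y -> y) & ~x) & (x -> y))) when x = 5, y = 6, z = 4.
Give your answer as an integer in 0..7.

3

~x = ~5 = 2
z <-> ~x = 4 <-> 2 = 5
y & y = 6 & 6 = 6
x -> (y & y) = 5 -> 6 = 7
(z <-> ~x) <-> (x -> (y & y)) = 5 <-> 7 = 5
y -> y = 6 -> 6 = 7
~x = ~5 = 2
(y -> y) & ~x = 7 & 2 = 2
x -> y = 5 -> 6 = 7
((y -> y) & ~x) & (x -> y) = 2 & 7 = 2
((z <-> ~x) <-> (x -> (y & y))) <-> (((y -> y) & ~x) & (x -> y)) = 5 <-> 2 = 4
~(((z <-> ~x) <-> (x -> (y & y))) <-> (((y -> y) & ~x) & (x -> y))) = ~4 = 3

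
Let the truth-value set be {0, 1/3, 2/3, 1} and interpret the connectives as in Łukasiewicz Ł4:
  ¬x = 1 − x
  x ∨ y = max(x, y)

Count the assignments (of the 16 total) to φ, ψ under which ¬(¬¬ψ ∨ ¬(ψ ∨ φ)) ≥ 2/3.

4

φ = 0, ψ = 0 ↦ 0  <
φ = 0, ψ = 1/3 ↦ 1/3  <
φ = 0, ψ = 2/3 ↦ 1/3  <
φ = 0, ψ = 1 ↦ 0  <
φ = 1/3, ψ = 0 ↦ 1/3  <
φ = 1/3, ψ = 1/3 ↦ 1/3  <
φ = 1/3, ψ = 2/3 ↦ 1/3  <
φ = 1/3, ψ = 1 ↦ 0  <
φ = 2/3, ψ = 0 ↦ 2/3  ≥
φ = 2/3, ψ = 1/3 ↦ 2/3  ≥
φ = 2/3, ψ = 2/3 ↦ 1/3  <
φ = 2/3, ψ = 1 ↦ 0  <
φ = 1, ψ = 0 ↦ 1  ≥
φ = 1, ψ = 1/3 ↦ 2/3  ≥
φ = 1, ψ = 2/3 ↦ 1/3  <
φ = 1, ψ = 1 ↦ 0  <
So 4 of the 16 assignments meet the threshold.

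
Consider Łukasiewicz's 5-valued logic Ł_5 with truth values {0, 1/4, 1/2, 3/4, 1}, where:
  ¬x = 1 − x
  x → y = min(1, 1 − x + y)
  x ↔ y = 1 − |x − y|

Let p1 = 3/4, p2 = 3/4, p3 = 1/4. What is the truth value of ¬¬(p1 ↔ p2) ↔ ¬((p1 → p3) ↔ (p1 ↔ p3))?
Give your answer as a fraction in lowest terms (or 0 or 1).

0

p1 ↔ p2 = 3/4 ↔ 3/4 = 1
¬(p1 ↔ p2) = ¬1 = 0
¬¬(p1 ↔ p2) = ¬0 = 1
p1 → p3 = 3/4 → 1/4 = 1/2
p1 ↔ p3 = 3/4 ↔ 1/4 = 1/2
(p1 → p3) ↔ (p1 ↔ p3) = 1/2 ↔ 1/2 = 1
¬((p1 → p3) ↔ (p1 ↔ p3)) = ¬1 = 0
¬¬(p1 ↔ p2) ↔ ¬((p1 → p3) ↔ (p1 ↔ p3)) = 1 ↔ 0 = 0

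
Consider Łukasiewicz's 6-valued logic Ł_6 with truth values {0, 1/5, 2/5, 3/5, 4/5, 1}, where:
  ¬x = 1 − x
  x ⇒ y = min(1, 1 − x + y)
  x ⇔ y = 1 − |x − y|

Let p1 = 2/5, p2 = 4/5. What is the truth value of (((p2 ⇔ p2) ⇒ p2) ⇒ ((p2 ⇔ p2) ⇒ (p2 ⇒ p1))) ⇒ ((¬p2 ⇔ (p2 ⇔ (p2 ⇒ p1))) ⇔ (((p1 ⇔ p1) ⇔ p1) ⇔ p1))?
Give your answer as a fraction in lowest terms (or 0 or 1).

p2 ⇔ p2 = 4/5 ⇔ 4/5 = 1
(p2 ⇔ p2) ⇒ p2 = 1 ⇒ 4/5 = 4/5
p2 ⇔ p2 = 4/5 ⇔ 4/5 = 1
p2 ⇒ p1 = 4/5 ⇒ 2/5 = 3/5
(p2 ⇔ p2) ⇒ (p2 ⇒ p1) = 1 ⇒ 3/5 = 3/5
((p2 ⇔ p2) ⇒ p2) ⇒ ((p2 ⇔ p2) ⇒ (p2 ⇒ p1)) = 4/5 ⇒ 3/5 = 4/5
¬p2 = ¬4/5 = 1/5
p2 ⇒ p1 = 4/5 ⇒ 2/5 = 3/5
p2 ⇔ (p2 ⇒ p1) = 4/5 ⇔ 3/5 = 4/5
¬p2 ⇔ (p2 ⇔ (p2 ⇒ p1)) = 1/5 ⇔ 4/5 = 2/5
p1 ⇔ p1 = 2/5 ⇔ 2/5 = 1
(p1 ⇔ p1) ⇔ p1 = 1 ⇔ 2/5 = 2/5
((p1 ⇔ p1) ⇔ p1) ⇔ p1 = 2/5 ⇔ 2/5 = 1
(¬p2 ⇔ (p2 ⇔ (p2 ⇒ p1))) ⇔ (((p1 ⇔ p1) ⇔ p1) ⇔ p1) = 2/5 ⇔ 1 = 2/5
(((p2 ⇔ p2) ⇒ p2) ⇒ ((p2 ⇔ p2) ⇒ (p2 ⇒ p1))) ⇒ ((¬p2 ⇔ (p2 ⇔ (p2 ⇒ p1))) ⇔ (((p1 ⇔ p1) ⇔ p1) ⇔ p1)) = 4/5 ⇒ 2/5 = 3/5

3/5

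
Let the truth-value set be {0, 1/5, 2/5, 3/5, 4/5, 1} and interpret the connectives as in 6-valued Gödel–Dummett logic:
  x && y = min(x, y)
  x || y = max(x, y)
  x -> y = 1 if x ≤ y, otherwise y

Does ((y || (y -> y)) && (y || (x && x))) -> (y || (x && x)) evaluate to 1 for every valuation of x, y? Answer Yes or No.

At x = 4/5, y = 3/5, for instance:
y -> y = 3/5 -> 3/5 = 1
y || (y -> y) = 3/5 || 1 = 1
x && x = 4/5 && 4/5 = 4/5
y || (x && x) = 3/5 || 4/5 = 4/5
(y || (y -> y)) && (y || (x && x)) = 1 && 4/5 = 4/5
((y || (y -> y)) && (y || (x && x))) -> (y || (x && x)) = 4/5 -> 4/5 = 1
and checking the remaining 35 assignments likewise gives ≥ 1 in every case.

Yes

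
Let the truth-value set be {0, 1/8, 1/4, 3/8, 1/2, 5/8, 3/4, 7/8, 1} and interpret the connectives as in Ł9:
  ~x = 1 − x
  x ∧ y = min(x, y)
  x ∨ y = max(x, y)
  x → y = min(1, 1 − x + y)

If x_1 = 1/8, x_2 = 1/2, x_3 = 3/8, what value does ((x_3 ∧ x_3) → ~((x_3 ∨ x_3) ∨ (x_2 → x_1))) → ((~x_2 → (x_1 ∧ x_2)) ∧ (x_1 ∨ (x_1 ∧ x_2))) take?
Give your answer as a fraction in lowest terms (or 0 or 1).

1/8

x_3 ∧ x_3 = 3/8 ∧ 3/8 = 3/8
x_3 ∨ x_3 = 3/8 ∨ 3/8 = 3/8
x_2 → x_1 = 1/2 → 1/8 = 5/8
(x_3 ∨ x_3) ∨ (x_2 → x_1) = 3/8 ∨ 5/8 = 5/8
~((x_3 ∨ x_3) ∨ (x_2 → x_1)) = ~5/8 = 3/8
(x_3 ∧ x_3) → ~((x_3 ∨ x_3) ∨ (x_2 → x_1)) = 3/8 → 3/8 = 1
~x_2 = ~1/2 = 1/2
x_1 ∧ x_2 = 1/8 ∧ 1/2 = 1/8
~x_2 → (x_1 ∧ x_2) = 1/2 → 1/8 = 5/8
x_1 ∧ x_2 = 1/8 ∧ 1/2 = 1/8
x_1 ∨ (x_1 ∧ x_2) = 1/8 ∨ 1/8 = 1/8
(~x_2 → (x_1 ∧ x_2)) ∧ (x_1 ∨ (x_1 ∧ x_2)) = 5/8 ∧ 1/8 = 1/8
((x_3 ∧ x_3) → ~((x_3 ∨ x_3) ∨ (x_2 → x_1))) → ((~x_2 → (x_1 ∧ x_2)) ∧ (x_1 ∨ (x_1 ∧ x_2))) = 1 → 1/8 = 1/8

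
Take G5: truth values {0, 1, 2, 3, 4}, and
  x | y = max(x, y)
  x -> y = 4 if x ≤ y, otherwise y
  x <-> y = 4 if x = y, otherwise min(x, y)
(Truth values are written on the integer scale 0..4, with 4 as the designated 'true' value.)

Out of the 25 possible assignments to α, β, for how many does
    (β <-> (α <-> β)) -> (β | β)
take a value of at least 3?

16

value 4: 15 assignments (counts)
value 3: 1 assignment (counts)
value 2: 2 assignments
value 1: 3 assignments
value 0: 4 assignments
So 16 of the 25 assignments meet the threshold.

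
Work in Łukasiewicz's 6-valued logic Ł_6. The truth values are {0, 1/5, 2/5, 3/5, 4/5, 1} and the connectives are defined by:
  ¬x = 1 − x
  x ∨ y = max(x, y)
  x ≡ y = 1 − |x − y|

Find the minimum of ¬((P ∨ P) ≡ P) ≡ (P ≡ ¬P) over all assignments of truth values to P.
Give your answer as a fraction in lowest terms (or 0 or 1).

Take P = 2/5:
P ∨ P = 2/5 ∨ 2/5 = 2/5
(P ∨ P) ≡ P = 2/5 ≡ 2/5 = 1
¬((P ∨ P) ≡ P) = ¬1 = 0
¬P = ¬2/5 = 3/5
P ≡ ¬P = 2/5 ≡ 3/5 = 4/5
¬((P ∨ P) ≡ P) ≡ (P ≡ ¬P) = 0 ≡ 4/5 = 1/5
No assignment yields a value below 1/5, so this is the minimum.

1/5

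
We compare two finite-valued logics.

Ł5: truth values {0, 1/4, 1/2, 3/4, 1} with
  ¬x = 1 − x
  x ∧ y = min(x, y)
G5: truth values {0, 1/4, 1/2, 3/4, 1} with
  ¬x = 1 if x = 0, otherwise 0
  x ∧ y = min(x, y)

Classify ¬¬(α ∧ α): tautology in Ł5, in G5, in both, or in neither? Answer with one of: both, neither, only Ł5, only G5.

In Ł5: at α = 0 the value is 0 — not a tautology.
In G5: at α = 0 the value is 0 — not a tautology.

neither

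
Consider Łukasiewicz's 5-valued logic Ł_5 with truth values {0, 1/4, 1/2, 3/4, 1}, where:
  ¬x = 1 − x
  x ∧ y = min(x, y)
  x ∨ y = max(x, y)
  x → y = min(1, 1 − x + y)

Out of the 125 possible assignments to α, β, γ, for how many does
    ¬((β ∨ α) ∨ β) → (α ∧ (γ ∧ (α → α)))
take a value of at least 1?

78

value 1: 78 assignments (counts)
value 3/4: 18 assignments
value 1/2: 17 assignments
value 1/4: 7 assignments
value 0: 5 assignments
So 78 of the 125 assignments meet the threshold.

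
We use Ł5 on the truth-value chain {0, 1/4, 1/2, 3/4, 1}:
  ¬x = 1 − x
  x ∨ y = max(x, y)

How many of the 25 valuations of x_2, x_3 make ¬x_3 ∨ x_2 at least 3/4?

16

value 1: 9 assignments (counts)
value 3/4: 7 assignments (counts)
value 1/2: 5 assignments
value 1/4: 3 assignments
value 0: 1 assignment
So 16 of the 25 assignments meet the threshold.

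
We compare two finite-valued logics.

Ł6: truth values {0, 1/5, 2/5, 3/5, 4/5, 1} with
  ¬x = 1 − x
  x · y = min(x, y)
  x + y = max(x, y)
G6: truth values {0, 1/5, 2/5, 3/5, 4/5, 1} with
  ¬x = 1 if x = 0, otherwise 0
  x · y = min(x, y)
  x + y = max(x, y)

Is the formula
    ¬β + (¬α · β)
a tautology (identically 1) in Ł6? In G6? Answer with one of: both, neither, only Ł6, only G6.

neither

In Ł6: at α = 0, β = 1/5 the value is 4/5 — not a tautology.
In G6: at α = 0, β = 1/5 the value is 1/5 — not a tautology.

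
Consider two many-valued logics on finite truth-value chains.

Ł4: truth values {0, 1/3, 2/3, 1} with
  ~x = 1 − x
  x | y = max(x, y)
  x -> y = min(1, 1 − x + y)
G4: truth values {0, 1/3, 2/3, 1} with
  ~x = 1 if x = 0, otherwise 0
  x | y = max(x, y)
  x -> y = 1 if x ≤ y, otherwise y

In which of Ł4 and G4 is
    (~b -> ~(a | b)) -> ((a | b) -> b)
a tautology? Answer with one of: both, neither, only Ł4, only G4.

only Ł4

In Ł4: every assignment gives 1 — tautology.
In G4: at a = 2/3, b = 1/3 the value is 1/3 — not a tautology.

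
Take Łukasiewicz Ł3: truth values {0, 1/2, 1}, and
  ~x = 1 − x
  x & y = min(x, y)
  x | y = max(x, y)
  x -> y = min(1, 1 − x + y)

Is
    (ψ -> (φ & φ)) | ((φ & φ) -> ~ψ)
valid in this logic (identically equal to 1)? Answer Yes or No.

No

Counterexample: take φ = 1/2, ψ = 1.
φ & φ = 1/2 & 1/2 = 1/2
ψ -> (φ & φ) = 1 -> 1/2 = 1/2
φ & φ = 1/2 & 1/2 = 1/2
~ψ = ~1 = 0
(φ & φ) -> ~ψ = 1/2 -> 0 = 1/2
(ψ -> (φ & φ)) | ((φ & φ) -> ~ψ) = 1/2 | 1/2 = 1/2
This gives 1/2 ≠ 1.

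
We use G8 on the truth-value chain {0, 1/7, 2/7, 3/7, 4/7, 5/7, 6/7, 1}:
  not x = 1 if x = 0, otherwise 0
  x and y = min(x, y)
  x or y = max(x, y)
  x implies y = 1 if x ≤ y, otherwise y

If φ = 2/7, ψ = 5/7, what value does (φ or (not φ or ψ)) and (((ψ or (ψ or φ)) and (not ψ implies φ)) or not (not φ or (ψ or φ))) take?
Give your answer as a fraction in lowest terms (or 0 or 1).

not φ = not 2/7 = 0
not φ or ψ = 0 or 5/7 = 5/7
φ or (not φ or ψ) = 2/7 or 5/7 = 5/7
ψ or φ = 5/7 or 2/7 = 5/7
ψ or (ψ or φ) = 5/7 or 5/7 = 5/7
not ψ = not 5/7 = 0
not ψ implies φ = 0 implies 2/7 = 1
(ψ or (ψ or φ)) and (not ψ implies φ) = 5/7 and 1 = 5/7
not φ = not 2/7 = 0
ψ or φ = 5/7 or 2/7 = 5/7
not φ or (ψ or φ) = 0 or 5/7 = 5/7
not (not φ or (ψ or φ)) = not 5/7 = 0
((ψ or (ψ or φ)) and (not ψ implies φ)) or not (not φ or (ψ or φ)) = 5/7 or 0 = 5/7
(φ or (not φ or ψ)) and (((ψ or (ψ or φ)) and (not ψ implies φ)) or not (not φ or (ψ or φ))) = 5/7 and 5/7 = 5/7

5/7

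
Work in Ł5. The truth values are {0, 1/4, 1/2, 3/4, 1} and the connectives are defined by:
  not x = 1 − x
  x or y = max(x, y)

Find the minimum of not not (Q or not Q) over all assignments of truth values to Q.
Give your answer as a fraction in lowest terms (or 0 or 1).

Take Q = 1/2:
not Q = not 1/2 = 1/2
Q or not Q = 1/2 or 1/2 = 1/2
not (Q or not Q) = not 1/2 = 1/2
not not (Q or not Q) = not 1/2 = 1/2
No assignment yields a value below 1/2, so this is the minimum.

1/2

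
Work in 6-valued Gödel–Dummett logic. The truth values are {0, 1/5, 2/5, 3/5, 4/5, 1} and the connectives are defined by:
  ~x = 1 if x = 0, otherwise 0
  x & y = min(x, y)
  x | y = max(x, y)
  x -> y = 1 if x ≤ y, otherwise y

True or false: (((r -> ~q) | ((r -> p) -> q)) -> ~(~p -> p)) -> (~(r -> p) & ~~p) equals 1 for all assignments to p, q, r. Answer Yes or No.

Counterexample: take p = 0, q = 0, r = 0.
~q = ~0 = 1
r -> ~q = 0 -> 1 = 1
r -> p = 0 -> 0 = 1
(r -> p) -> q = 1 -> 0 = 0
(r -> ~q) | ((r -> p) -> q) = 1 | 0 = 1
~p = ~0 = 1
~p -> p = 1 -> 0 = 0
~(~p -> p) = ~0 = 1
((r -> ~q) | ((r -> p) -> q)) -> ~(~p -> p) = 1 -> 1 = 1
r -> p = 0 -> 0 = 1
~(r -> p) = ~1 = 0
~p = ~0 = 1
~~p = ~1 = 0
~(r -> p) & ~~p = 0 & 0 = 0
(((r -> ~q) | ((r -> p) -> q)) -> ~(~p -> p)) -> (~(r -> p) & ~~p) = 1 -> 0 = 0
This gives 0 ≠ 1.

No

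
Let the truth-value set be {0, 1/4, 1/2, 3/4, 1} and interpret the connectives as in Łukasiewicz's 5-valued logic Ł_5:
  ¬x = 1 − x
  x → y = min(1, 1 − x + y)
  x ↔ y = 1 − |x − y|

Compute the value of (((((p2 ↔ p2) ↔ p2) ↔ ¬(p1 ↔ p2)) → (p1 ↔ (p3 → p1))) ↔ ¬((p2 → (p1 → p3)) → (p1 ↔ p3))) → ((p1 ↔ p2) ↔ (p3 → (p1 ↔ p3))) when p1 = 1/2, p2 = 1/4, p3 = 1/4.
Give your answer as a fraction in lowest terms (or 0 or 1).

1

p2 ↔ p2 = 1/4 ↔ 1/4 = 1
(p2 ↔ p2) ↔ p2 = 1 ↔ 1/4 = 1/4
p1 ↔ p2 = 1/2 ↔ 1/4 = 3/4
¬(p1 ↔ p2) = ¬3/4 = 1/4
((p2 ↔ p2) ↔ p2) ↔ ¬(p1 ↔ p2) = 1/4 ↔ 1/4 = 1
p3 → p1 = 1/4 → 1/2 = 1
p1 ↔ (p3 → p1) = 1/2 ↔ 1 = 1/2
(((p2 ↔ p2) ↔ p2) ↔ ¬(p1 ↔ p2)) → (p1 ↔ (p3 → p1)) = 1 → 1/2 = 1/2
p1 → p3 = 1/2 → 1/4 = 3/4
p2 → (p1 → p3) = 1/4 → 3/4 = 1
p1 ↔ p3 = 1/2 ↔ 1/4 = 3/4
(p2 → (p1 → p3)) → (p1 ↔ p3) = 1 → 3/4 = 3/4
¬((p2 → (p1 → p3)) → (p1 ↔ p3)) = ¬3/4 = 1/4
((((p2 ↔ p2) ↔ p2) ↔ ¬(p1 ↔ p2)) → (p1 ↔ (p3 → p1))) ↔ ¬((p2 → (p1 → p3)) → (p1 ↔ p3)) = 1/2 ↔ 1/4 = 3/4
p1 ↔ p2 = 1/2 ↔ 1/4 = 3/4
p1 ↔ p3 = 1/2 ↔ 1/4 = 3/4
p3 → (p1 ↔ p3) = 1/4 → 3/4 = 1
(p1 ↔ p2) ↔ (p3 → (p1 ↔ p3)) = 3/4 ↔ 1 = 3/4
(((((p2 ↔ p2) ↔ p2) ↔ ¬(p1 ↔ p2)) → (p1 ↔ (p3 → p1))) ↔ ¬((p2 → (p1 → p3)) → (p1 ↔ p3))) → ((p1 ↔ p2) ↔ (p3 → (p1 ↔ p3))) = 3/4 → 3/4 = 1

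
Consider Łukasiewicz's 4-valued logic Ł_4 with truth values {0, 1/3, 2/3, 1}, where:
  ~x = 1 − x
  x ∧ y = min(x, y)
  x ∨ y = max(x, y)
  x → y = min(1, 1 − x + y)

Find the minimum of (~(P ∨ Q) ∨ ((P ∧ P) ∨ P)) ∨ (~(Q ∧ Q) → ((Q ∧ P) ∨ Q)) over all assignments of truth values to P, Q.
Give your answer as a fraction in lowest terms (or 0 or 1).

2/3

Take P = 0, Q = 1/3:
P ∨ Q = 0 ∨ 1/3 = 1/3
~(P ∨ Q) = ~1/3 = 2/3
P ∧ P = 0 ∧ 0 = 0
(P ∧ P) ∨ P = 0 ∨ 0 = 0
~(P ∨ Q) ∨ ((P ∧ P) ∨ P) = 2/3 ∨ 0 = 2/3
Q ∧ Q = 1/3 ∧ 1/3 = 1/3
~(Q ∧ Q) = ~1/3 = 2/3
Q ∧ P = 1/3 ∧ 0 = 0
(Q ∧ P) ∨ Q = 0 ∨ 1/3 = 1/3
~(Q ∧ Q) → ((Q ∧ P) ∨ Q) = 2/3 → 1/3 = 2/3
(~(P ∨ Q) ∨ ((P ∧ P) ∨ P)) ∨ (~(Q ∧ Q) → ((Q ∧ P) ∨ Q)) = 2/3 ∨ 2/3 = 2/3
No assignment yields a value below 2/3, so this is the minimum.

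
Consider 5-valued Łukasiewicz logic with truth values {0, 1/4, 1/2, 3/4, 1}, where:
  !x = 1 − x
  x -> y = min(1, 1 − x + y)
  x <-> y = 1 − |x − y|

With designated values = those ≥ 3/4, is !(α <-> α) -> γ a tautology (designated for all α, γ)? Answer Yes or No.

At α = 3/4, γ = 1, for instance:
α <-> α = 3/4 <-> 3/4 = 1
!(α <-> α) = !1 = 0
!(α <-> α) -> γ = 0 -> 1 = 1
and checking the remaining 24 assignments likewise gives ≥ 3/4 in every case.

Yes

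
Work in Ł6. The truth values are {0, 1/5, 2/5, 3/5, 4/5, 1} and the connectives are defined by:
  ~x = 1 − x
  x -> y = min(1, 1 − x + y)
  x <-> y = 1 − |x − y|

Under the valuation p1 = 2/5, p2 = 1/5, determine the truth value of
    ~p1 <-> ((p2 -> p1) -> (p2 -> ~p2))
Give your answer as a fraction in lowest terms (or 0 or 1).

~p1 = ~2/5 = 3/5
p2 -> p1 = 1/5 -> 2/5 = 1
~p2 = ~1/5 = 4/5
p2 -> ~p2 = 1/5 -> 4/5 = 1
(p2 -> p1) -> (p2 -> ~p2) = 1 -> 1 = 1
~p1 <-> ((p2 -> p1) -> (p2 -> ~p2)) = 3/5 <-> 1 = 3/5

3/5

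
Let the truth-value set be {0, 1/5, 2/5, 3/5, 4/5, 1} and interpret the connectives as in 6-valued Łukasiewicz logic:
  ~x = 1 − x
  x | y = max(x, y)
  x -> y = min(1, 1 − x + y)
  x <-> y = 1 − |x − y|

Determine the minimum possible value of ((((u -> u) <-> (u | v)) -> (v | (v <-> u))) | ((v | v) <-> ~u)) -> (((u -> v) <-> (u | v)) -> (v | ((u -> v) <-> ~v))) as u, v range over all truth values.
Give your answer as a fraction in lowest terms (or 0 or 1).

3/5

Take u = 4/5, v = 3/5:
u -> u = 4/5 -> 4/5 = 1
u | v = 4/5 | 3/5 = 4/5
(u -> u) <-> (u | v) = 1 <-> 4/5 = 4/5
v <-> u = 3/5 <-> 4/5 = 4/5
v | (v <-> u) = 3/5 | 4/5 = 4/5
((u -> u) <-> (u | v)) -> (v | (v <-> u)) = 4/5 -> 4/5 = 1
v | v = 3/5 | 3/5 = 3/5
~u = ~4/5 = 1/5
(v | v) <-> ~u = 3/5 <-> 1/5 = 3/5
(((u -> u) <-> (u | v)) -> (v | (v <-> u))) | ((v | v) <-> ~u) = 1 | 3/5 = 1
u -> v = 4/5 -> 3/5 = 4/5
u | v = 4/5 | 3/5 = 4/5
(u -> v) <-> (u | v) = 4/5 <-> 4/5 = 1
u -> v = 4/5 -> 3/5 = 4/5
~v = ~3/5 = 2/5
(u -> v) <-> ~v = 4/5 <-> 2/5 = 3/5
v | ((u -> v) <-> ~v) = 3/5 | 3/5 = 3/5
((u -> v) <-> (u | v)) -> (v | ((u -> v) <-> ~v)) = 1 -> 3/5 = 3/5
((((u -> u) <-> (u | v)) -> (v | (v <-> u))) | ((v | v) <-> ~u)) -> (((u -> v) <-> (u | v)) -> (v | ((u -> v) <-> ~v))) = 1 -> 3/5 = 3/5
No assignment yields a value below 3/5, so this is the minimum.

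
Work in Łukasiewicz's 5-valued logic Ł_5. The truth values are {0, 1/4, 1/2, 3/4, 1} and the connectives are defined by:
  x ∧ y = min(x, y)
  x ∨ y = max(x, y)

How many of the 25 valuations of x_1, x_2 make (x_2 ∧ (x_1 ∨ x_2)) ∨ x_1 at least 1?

9

value 1: 9 assignments (counts)
value 3/4: 7 assignments
value 1/2: 5 assignments
value 1/4: 3 assignments
value 0: 1 assignment
So 9 of the 25 assignments meet the threshold.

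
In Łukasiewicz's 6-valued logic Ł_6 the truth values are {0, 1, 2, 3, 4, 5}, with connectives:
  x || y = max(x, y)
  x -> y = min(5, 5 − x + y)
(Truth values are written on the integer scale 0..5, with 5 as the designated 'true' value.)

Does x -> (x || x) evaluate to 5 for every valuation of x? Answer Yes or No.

Yes

x = 0 ↦ 5
x = 1 ↦ 5
x = 2 ↦ 5
x = 3 ↦ 5
x = 4 ↦ 5
x = 5 ↦ 5
Every assignment gives a value ≥ 5.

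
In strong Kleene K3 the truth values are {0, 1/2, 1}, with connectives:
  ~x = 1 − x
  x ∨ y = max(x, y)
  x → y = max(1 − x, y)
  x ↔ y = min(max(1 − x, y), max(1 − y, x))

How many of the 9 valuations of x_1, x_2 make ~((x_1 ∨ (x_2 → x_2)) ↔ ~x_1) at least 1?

3

x_1 = 0, x_2 = 0 ↦ 0  <
x_1 = 0, x_2 = 1/2 ↦ 1/2  <
x_1 = 0, x_2 = 1 ↦ 0  <
x_1 = 1/2, x_2 = 0 ↦ 1/2  <
x_1 = 1/2, x_2 = 1/2 ↦ 1/2  <
x_1 = 1/2, x_2 = 1 ↦ 1/2  <
x_1 = 1, x_2 = 0 ↦ 1  ≥
x_1 = 1, x_2 = 1/2 ↦ 1  ≥
x_1 = 1, x_2 = 1 ↦ 1  ≥
So 3 of the 9 assignments meet the threshold.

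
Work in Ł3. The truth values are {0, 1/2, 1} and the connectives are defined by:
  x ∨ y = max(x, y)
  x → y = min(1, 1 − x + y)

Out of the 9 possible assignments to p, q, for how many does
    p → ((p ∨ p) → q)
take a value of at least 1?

p = 0, q = 0 ↦ 1  ≥
p = 0, q = 1/2 ↦ 1  ≥
p = 0, q = 1 ↦ 1  ≥
p = 1/2, q = 0 ↦ 1  ≥
p = 1/2, q = 1/2 ↦ 1  ≥
p = 1/2, q = 1 ↦ 1  ≥
p = 1, q = 0 ↦ 0  <
p = 1, q = 1/2 ↦ 1/2  <
p = 1, q = 1 ↦ 1  ≥
So 7 of the 9 assignments meet the threshold.

7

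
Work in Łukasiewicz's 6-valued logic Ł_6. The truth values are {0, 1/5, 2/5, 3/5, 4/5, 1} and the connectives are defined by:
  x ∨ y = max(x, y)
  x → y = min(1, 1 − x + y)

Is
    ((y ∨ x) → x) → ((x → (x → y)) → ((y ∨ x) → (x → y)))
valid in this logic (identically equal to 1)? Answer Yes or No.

At x = 2/5, y = 2/5, for instance:
y ∨ x = 2/5 ∨ 2/5 = 2/5
(y ∨ x) → x = 2/5 → 2/5 = 1
x → y = 2/5 → 2/5 = 1
x → (x → y) = 2/5 → 1 = 1
(y ∨ x) → (x → y) = 2/5 → 1 = 1
(x → (x → y)) → ((y ∨ x) → (x → y)) = 1 → 1 = 1
((y ∨ x) → x) → ((x → (x → y)) → ((y ∨ x) → (x → y))) = 1 → 1 = 1
and checking the remaining 35 assignments likewise gives ≥ 1 in every case.

Yes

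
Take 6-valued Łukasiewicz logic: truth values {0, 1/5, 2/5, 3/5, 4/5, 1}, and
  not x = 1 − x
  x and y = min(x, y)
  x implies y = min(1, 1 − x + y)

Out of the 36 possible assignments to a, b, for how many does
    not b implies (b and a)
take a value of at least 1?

value 1: 15 assignments (counts)
value 4/5: 6 assignments
value 3/5: 2 assignments
value 2/5: 6 assignments
value 1/5: 1 assignment
value 0: 6 assignments
So 15 of the 36 assignments meet the threshold.

15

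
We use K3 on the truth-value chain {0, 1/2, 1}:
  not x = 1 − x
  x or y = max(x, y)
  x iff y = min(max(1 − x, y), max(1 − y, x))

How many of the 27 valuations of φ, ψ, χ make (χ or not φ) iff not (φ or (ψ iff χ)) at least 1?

5

value 1: 5 assignments (counts)
value 1/2: 16 assignments
value 0: 6 assignments
So 5 of the 27 assignments meet the threshold.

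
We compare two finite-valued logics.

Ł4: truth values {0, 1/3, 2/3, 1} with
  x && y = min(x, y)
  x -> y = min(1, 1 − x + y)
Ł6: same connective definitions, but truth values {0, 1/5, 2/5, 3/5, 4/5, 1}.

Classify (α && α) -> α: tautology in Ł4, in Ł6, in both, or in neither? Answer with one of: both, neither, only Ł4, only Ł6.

both

In Ł4: every assignment gives 1 — tautology.
In Ł6: every assignment gives 1 — tautology.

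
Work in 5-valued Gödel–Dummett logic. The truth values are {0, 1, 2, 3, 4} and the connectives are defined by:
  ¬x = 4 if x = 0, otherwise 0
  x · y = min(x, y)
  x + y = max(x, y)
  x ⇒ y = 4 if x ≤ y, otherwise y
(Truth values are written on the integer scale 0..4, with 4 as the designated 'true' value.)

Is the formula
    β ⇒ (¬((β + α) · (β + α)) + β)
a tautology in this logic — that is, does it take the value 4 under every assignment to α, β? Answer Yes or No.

Yes

At α = 1, β = 1, for instance:
β + α = 1 + 1 = 1
β + α = 1 + 1 = 1
(β + α) · (β + α) = 1 · 1 = 1
¬((β + α) · (β + α)) = ¬1 = 0
¬((β + α) · (β + α)) + β = 0 + 1 = 1
β ⇒ (¬((β + α) · (β + α)) + β) = 1 ⇒ 1 = 4
and checking the remaining 24 assignments likewise gives ≥ 4 in every case.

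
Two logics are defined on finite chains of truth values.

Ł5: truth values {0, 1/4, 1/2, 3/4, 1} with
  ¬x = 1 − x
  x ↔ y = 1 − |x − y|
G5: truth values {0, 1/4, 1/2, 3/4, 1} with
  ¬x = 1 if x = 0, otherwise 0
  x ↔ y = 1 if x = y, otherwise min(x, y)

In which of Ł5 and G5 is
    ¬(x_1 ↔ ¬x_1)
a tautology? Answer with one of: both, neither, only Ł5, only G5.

only G5

In Ł5: at x_1 = 1/4 the value is 1/2 — not a tautology.
In G5: every assignment gives 1 — tautology.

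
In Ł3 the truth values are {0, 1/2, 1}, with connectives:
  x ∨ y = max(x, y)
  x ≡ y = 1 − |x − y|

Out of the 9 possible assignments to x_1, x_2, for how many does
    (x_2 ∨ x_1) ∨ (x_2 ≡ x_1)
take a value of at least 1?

7

x_1 = 0, x_2 = 0 ↦ 1  ≥
x_1 = 0, x_2 = 1/2 ↦ 1/2  <
x_1 = 0, x_2 = 1 ↦ 1  ≥
x_1 = 1/2, x_2 = 0 ↦ 1/2  <
x_1 = 1/2, x_2 = 1/2 ↦ 1  ≥
x_1 = 1/2, x_2 = 1 ↦ 1  ≥
x_1 = 1, x_2 = 0 ↦ 1  ≥
x_1 = 1, x_2 = 1/2 ↦ 1  ≥
x_1 = 1, x_2 = 1 ↦ 1  ≥
So 7 of the 9 assignments meet the threshold.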